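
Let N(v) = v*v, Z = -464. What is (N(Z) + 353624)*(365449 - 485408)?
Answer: -68247074280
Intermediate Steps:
N(v) = v²
(N(Z) + 353624)*(365449 - 485408) = ((-464)² + 353624)*(365449 - 485408) = (215296 + 353624)*(-119959) = 568920*(-119959) = -68247074280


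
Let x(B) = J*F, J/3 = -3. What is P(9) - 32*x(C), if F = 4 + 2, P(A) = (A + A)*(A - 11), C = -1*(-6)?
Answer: 1692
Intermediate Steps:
C = 6
J = -9 (J = 3*(-3) = -9)
P(A) = 2*A*(-11 + A) (P(A) = (2*A)*(-11 + A) = 2*A*(-11 + A))
F = 6
x(B) = -54 (x(B) = -9*6 = -54)
P(9) - 32*x(C) = 2*9*(-11 + 9) - 32*(-54) = 2*9*(-2) + 1728 = -36 + 1728 = 1692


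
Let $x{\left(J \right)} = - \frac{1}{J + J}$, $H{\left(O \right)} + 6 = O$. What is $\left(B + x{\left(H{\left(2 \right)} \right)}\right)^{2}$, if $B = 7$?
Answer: $\frac{3249}{64} \approx 50.766$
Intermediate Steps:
$H{\left(O \right)} = -6 + O$
$x{\left(J \right)} = - \frac{1}{2 J}$
$\left(B + x{\left(H{\left(2 \right)} \right)}\right)^{2} = \left(7 - \frac{1}{2 \left(-6 + 2\right)}\right)^{2} = \left(7 - \frac{1}{2 \left(-4\right)}\right)^{2} = \left(7 - - \frac{1}{8}\right)^{2} = \left(7 + \frac{1}{8}\right)^{2} = \left(\frac{57}{8}\right)^{2} = \frac{3249}{64}$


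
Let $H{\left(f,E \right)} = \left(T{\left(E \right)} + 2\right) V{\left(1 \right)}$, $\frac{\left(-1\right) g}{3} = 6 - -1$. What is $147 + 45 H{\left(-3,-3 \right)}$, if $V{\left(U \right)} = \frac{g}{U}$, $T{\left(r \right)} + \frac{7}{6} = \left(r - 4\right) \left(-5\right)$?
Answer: $- \frac{67431}{2} \approx -33716.0$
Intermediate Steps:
$g = -21$ ($g = - 3 \left(6 - -1\right) = - 3 \left(6 + 1\right) = \left(-3\right) 7 = -21$)
$T{\left(r \right)} = \frac{113}{6} - 5 r$ ($T{\left(r \right)} = - \frac{7}{6} + \left(r - 4\right) \left(-5\right) = - \frac{7}{6} + \left(-4 + r\right) \left(-5\right) = - \frac{7}{6} - \left(-20 + 5 r\right) = \frac{113}{6} - 5 r$)
$V{\left(U \right)} = - \frac{21}{U}$
$H{\left(f,E \right)} = - \frac{875}{2} + 105 E$ ($H{\left(f,E \right)} = \left(\left(\frac{113}{6} - 5 E\right) + 2\right) \left(- \frac{21}{1}\right) = \left(\frac{125}{6} - 5 E\right) \left(\left(-21\right) 1\right) = \left(\frac{125}{6} - 5 E\right) \left(-21\right) = - \frac{875}{2} + 105 E$)
$147 + 45 H{\left(-3,-3 \right)} = 147 + 45 \left(- \frac{875}{2} + 105 \left(-3\right)\right) = 147 + 45 \left(- \frac{875}{2} - 315\right) = 147 + 45 \left(- \frac{1505}{2}\right) = 147 - \frac{67725}{2} = - \frac{67431}{2}$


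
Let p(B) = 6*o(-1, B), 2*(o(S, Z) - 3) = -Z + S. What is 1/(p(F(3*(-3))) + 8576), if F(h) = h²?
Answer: 1/8348 ≈ 0.00011979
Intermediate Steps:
o(S, Z) = 3 + S/2 - Z/2 (o(S, Z) = 3 + (-Z + S)/2 = 3 + (S - Z)/2 = 3 + (S/2 - Z/2) = 3 + S/2 - Z/2)
p(B) = 15 - 3*B (p(B) = 6*(3 + (½)*(-1) - B/2) = 6*(3 - ½ - B/2) = 6*(5/2 - B/2) = 15 - 3*B)
1/(p(F(3*(-3))) + 8576) = 1/((15 - 3*(3*(-3))²) + 8576) = 1/((15 - 3*(-9)²) + 8576) = 1/((15 - 3*81) + 8576) = 1/((15 - 243) + 8576) = 1/(-228 + 8576) = 1/8348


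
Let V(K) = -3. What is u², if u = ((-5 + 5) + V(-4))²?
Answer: 81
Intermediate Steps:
u = 9 (u = ((-5 + 5) - 3)² = (0 - 3)² = (-3)² = 9)
u² = 9² = 81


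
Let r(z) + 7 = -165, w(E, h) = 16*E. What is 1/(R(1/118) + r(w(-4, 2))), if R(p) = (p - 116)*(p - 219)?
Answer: 13924/351290839 ≈ 3.9637e-5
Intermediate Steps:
r(z) = -172 (r(z) = -7 - 165 = -172)
R(p) = (-219 + p)*(-116 + p) (R(p) = (-116 + p)*(-219 + p) = (-219 + p)*(-116 + p))
1/(R(1/118) + r(w(-4, 2))) = 1/((25404 + (1/118)**2 - 335/118) - 172) = 1/((25404 + (1/118)**2 - 335*1/118) - 172) = 1/((25404 + 1/13924 - 335/118) - 172) = 1/(353685767/13924 - 172) = 1/(351290839/13924) = 13924/351290839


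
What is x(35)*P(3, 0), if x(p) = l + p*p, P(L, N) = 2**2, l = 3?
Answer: 4912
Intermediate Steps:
P(L, N) = 4
x(p) = 3 + p**2 (x(p) = 3 + p*p = 3 + p**2)
x(35)*P(3, 0) = (3 + 35**2)*4 = (3 + 1225)*4 = 1228*4 = 4912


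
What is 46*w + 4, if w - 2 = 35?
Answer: 1706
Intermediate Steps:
w = 37 (w = 2 + 35 = 37)
46*w + 4 = 46*37 + 4 = 1702 + 4 = 1706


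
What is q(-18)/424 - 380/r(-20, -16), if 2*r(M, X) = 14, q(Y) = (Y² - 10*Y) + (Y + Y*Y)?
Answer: -77725/1484 ≈ -52.375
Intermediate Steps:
q(Y) = -9*Y + 2*Y² (q(Y) = (Y² - 10*Y) + (Y + Y²) = -9*Y + 2*Y²)
r(M, X) = 7 (r(M, X) = (½)*14 = 7)
q(-18)/424 - 380/r(-20, -16) = -18*(-9 + 2*(-18))/424 - 380/7 = -18*(-9 - 36)*(1/424) - 380*⅐ = -18*(-45)*(1/424) - 380/7 = 810*(1/424) - 380/7 = 405/212 - 380/7 = -77725/1484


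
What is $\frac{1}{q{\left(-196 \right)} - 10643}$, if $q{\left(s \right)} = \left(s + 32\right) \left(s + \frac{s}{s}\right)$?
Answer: $\frac{1}{21337} \approx 4.6867 \cdot 10^{-5}$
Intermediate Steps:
$q{\left(s \right)} = \left(1 + s\right) \left(32 + s\right)$ ($q{\left(s \right)} = \left(32 + s\right) \left(s + 1\right) = \left(32 + s\right) \left(1 + s\right) = \left(1 + s\right) \left(32 + s\right)$)
$\frac{1}{q{\left(-196 \right)} - 10643} = \frac{1}{\left(32 + \left(-196\right)^{2} + 33 \left(-196\right)\right) - 10643} = \frac{1}{\left(32 + 38416 - 6468\right) - 10643} = \frac{1}{31980 - 10643} = \frac{1}{21337}$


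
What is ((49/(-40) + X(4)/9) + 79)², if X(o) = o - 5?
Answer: 781705681/129600 ≈ 6031.7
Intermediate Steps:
X(o) = -5 + o
((49/(-40) + X(4)/9) + 79)² = ((49/(-40) + (-5 + 4)/9) + 79)² = ((49*(-1/40) - 1*⅑) + 79)² = ((-49/40 - ⅑) + 79)² = (-481/360 + 79)² = (27959/360)² = 781705681/129600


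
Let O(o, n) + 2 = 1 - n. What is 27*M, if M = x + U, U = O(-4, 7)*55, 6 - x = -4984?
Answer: 122850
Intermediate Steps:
x = 4990 (x = 6 - 1*(-4984) = 6 + 4984 = 4990)
O(o, n) = -1 - n (O(o, n) = -2 + (1 - n) = -1 - n)
U = -440 (U = (-1 - 1*7)*55 = (-1 - 7)*55 = -8*55 = -440)
M = 4550 (M = 4990 - 440 = 4550)
27*M = 27*4550 = 122850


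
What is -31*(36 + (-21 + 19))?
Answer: -1054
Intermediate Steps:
-31*(36 + (-21 + 19)) = -31*(36 - 2) = -31*34 = -1054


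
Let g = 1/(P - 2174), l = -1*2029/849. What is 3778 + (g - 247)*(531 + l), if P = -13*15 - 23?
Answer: -128741979563/1015404 ≈ -1.2679e+5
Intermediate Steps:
P = -218 (P = -195 - 23 = -218)
l = -2029/849 (l = -2029*1/849 = -2029/849 ≈ -2.3899)
g = -1/2392 (g = 1/(-218 - 2174) = 1/(-2392) = -1/2392 ≈ -0.00041806)
3778 + (g - 247)*(531 + l) = 3778 + (-1/2392 - 247)*(531 - 2029/849) = 3778 - 590825/2392*448790/849 = 3778 - 132578175875/1015404 = -128741979563/1015404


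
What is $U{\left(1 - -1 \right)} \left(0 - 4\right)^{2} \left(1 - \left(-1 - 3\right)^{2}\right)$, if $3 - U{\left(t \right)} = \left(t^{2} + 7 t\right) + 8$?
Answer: $5520$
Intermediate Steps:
$U{\left(t \right)} = -5 - t^{2} - 7 t$ ($U{\left(t \right)} = 3 - \left(\left(t^{2} + 7 t\right) + 8\right) = 3 - \left(8 + t^{2} + 7 t\right) = -5 - t^{2} - 7 t$)
$U{\left(1 - -1 \right)} \left(0 - 4\right)^{2} \left(1 - \left(-1 - 3\right)^{2}\right) = \left(-5 - \left(1 - -1\right)^{2} - 7 \left(1 - -1\right)\right) \left(0 - 4\right)^{2} \left(1 - \left(-1 - 3\right)^{2}\right) = \left(-5 - \left(1 + 1\right)^{2} - 7 \left(1 + 1\right)\right) \left(-4\right)^{2} \left(1 - \left(-4\right)^{2}\right) = \left(-5 - 2^{2} - 14\right) 16 \left(1 - 16\right) = \left(-5 - 4 - 14\right) 16 \left(1 - 16\right) = \left(-5 - 4 - 14\right) 16 \left(-15\right) = \left(-23\right) 16 \left(-15\right) = \left(-368\right) \left(-15\right) = 5520$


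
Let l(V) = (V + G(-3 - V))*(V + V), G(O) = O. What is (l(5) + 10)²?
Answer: 400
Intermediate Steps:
l(V) = -6*V (l(V) = (V + (-3 - V))*(V + V) = -6*V)
(l(5) + 10)² = (-6*5 + 10)² = (-30 + 10)² = (-20)² = 400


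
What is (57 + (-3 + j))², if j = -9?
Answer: 2025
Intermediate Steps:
(57 + (-3 + j))² = (57 + (-3 - 9))² = (57 - 12)² = 45² = 2025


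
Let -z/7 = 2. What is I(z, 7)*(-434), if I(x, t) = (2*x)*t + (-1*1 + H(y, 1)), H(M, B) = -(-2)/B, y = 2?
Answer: 84630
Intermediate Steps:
z = -14 (z = -7*2 = -14)
H(M, B) = 2/B
I(x, t) = 1 + 2*t*x (I(x, t) = (2*x)*t + (-1*1 + 2/1) = 2*t*x + (-1 + 2*1) = 2*t*x + (-1 + 2) = 2*t*x + 1 = 1 + 2*t*x)
I(z, 7)*(-434) = (1 + 2*7*(-14))*(-434) = (1 - 196)*(-434) = -195*(-434) = 84630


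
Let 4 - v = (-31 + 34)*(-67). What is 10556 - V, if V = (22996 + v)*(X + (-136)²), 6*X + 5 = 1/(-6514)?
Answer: -5590260150663/13028 ≈ -4.2910e+8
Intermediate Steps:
X = -10857/13028 (X = -⅚ + (⅙)/(-6514) = -⅚ + (⅙)*(-1/6514) = -⅚ - 1/39084 = -10857/13028 ≈ -0.83336)
v = 205 (v = 4 - (-31 + 34)*(-67) = 4 - 3*(-67) = 4 - 1*(-201) = 4 + 201 = 205)
V = 5590397674231/13028 (V = (22996 + 205)*(-10857/13028 + (-136)²) = 23201*(-10857/13028 + 18496) = 23201*(240955031/13028) = 5590397674231/13028 ≈ 4.2911e+8)
10556 - V = 10556 - 1*5590397674231/13028 = 10556 - 5590397674231/13028 = -5590260150663/13028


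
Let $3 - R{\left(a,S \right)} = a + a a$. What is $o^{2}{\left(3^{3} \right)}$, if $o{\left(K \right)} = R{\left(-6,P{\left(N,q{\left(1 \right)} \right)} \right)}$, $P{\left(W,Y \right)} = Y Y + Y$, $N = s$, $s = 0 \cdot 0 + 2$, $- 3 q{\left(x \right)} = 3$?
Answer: $729$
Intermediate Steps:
$q{\left(x \right)} = -1$ ($q{\left(x \right)} = \left(- \frac{1}{3}\right) 3 = -1$)
$s = 2$ ($s = 0 + 2 = 2$)
$N = 2$
$P{\left(W,Y \right)} = Y + Y^{2}$ ($P{\left(W,Y \right)} = Y^{2} + Y = Y + Y^{2}$)
$R{\left(a,S \right)} = 3 - a - a^{2}$ ($R{\left(a,S \right)} = 3 - \left(a + a a\right) = 3 - \left(a + a^{2}\right) = 3 - a - a^{2}$)
$o{\left(K \right)} = -27$ ($o{\left(K \right)} = 3 - -6 - \left(-6\right)^{2} = 3 + 6 - 36 = -27$)
$o^{2}{\left(3^{3} \right)} = \left(-27\right)^{2} = 729$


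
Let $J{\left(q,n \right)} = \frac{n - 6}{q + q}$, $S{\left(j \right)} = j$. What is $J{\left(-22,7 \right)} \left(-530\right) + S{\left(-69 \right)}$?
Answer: $- \frac{1253}{22} \approx -56.955$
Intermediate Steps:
$J{\left(q,n \right)} = \frac{-6 + n}{2 q}$
$J{\left(-22,7 \right)} \left(-530\right) + S{\left(-69 \right)} = \frac{-6 + 7}{2 \left(-22\right)} \left(-530\right) - 69 = \frac{1}{2} \left(- \frac{1}{22}\right) 1 \left(-530\right) - 69 = \left(- \frac{1}{44}\right) \left(-530\right) - 69 = \frac{265}{22} - 69 = - \frac{1253}{22}$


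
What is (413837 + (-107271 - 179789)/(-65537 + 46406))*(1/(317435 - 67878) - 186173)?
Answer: -122616222868194299840/1591424989 ≈ -7.7048e+10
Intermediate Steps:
(413837 + (-107271 - 179789)/(-65537 + 46406))*(1/(317435 - 67878) - 186173) = (413837 - 287060/(-19131))*(1/249557 - 186173) = (413837 - 287060*(-1/19131))*(1/249557 - 186173) = (413837 + 287060/19131)*(-46460775360/249557) = (7917402707/19131)*(-46460775360/249557) = -122616222868194299840/1591424989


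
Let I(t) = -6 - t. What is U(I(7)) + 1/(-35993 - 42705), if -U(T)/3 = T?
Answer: 3069221/78698 ≈ 39.000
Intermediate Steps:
U(T) = -3*T
U(I(7)) + 1/(-35993 - 42705) = -3*(-6 - 1*7) + 1/(-35993 - 42705) = -3*(-6 - 7) + 1/(-78698) = -3*(-13) - 1/78698 = 39 - 1/78698 = 3069221/78698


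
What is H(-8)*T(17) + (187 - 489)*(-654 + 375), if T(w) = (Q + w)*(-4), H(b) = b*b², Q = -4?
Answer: 110882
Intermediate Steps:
H(b) = b³
T(w) = 16 - 4*w (T(w) = (-4 + w)*(-4) = 16 - 4*w)
H(-8)*T(17) + (187 - 489)*(-654 + 375) = (-8)³*(16 - 4*17) + (187 - 489)*(-654 + 375) = -512*(16 - 68) - 302*(-279) = -512*(-52) + 84258 = 26624 + 84258 = 110882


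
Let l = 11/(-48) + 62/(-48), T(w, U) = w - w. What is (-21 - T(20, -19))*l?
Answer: 511/16 ≈ 31.938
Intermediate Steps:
T(w, U) = 0
l = -73/48 (l = 11*(-1/48) + 62*(-1/48) = -11/48 - 31/24 = -73/48 ≈ -1.5208)
(-21 - T(20, -19))*l = (-21 - 1*0)*(-73/48) = (-21 + 0)*(-73/48) = -21*(-73/48) = 511/16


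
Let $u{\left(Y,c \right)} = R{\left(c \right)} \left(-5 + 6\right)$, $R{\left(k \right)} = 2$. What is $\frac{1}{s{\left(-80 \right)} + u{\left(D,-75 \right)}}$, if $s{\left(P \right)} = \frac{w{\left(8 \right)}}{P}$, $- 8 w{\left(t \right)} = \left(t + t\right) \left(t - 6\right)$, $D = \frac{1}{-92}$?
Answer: $\frac{20}{41} \approx 0.4878$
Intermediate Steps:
$D = - \frac{1}{92} \approx -0.01087$
$w{\left(t \right)} = - \frac{t \left(-6 + t\right)}{4}$ ($w{\left(t \right)} = - \frac{\left(t + t\right) \left(t - 6\right)}{8} = - \frac{2 t \left(-6 + t\right)}{8} = - \frac{t \left(-6 + t\right)}{4}$)
$s{\left(P \right)} = - \frac{4}{P}$ ($s{\left(P \right)} = \frac{\frac{1}{4} \cdot 8 \left(6 - 8\right)}{P} = \frac{\frac{1}{4} \cdot 8 \left(-2\right)}{P} = - \frac{4}{P}$)
$u{\left(Y,c \right)} = 2$ ($u{\left(Y,c \right)} = 2 \left(-5 + 6\right) = 2 \cdot 1 = 2$)
$\frac{1}{s{\left(-80 \right)} + u{\left(D,-75 \right)}} = \frac{1}{- \frac{4}{-80} + 2} = \frac{1}{\left(-4\right) \left(- \frac{1}{80}\right) + 2} = \frac{1}{\frac{1}{20} + 2} = \frac{1}{\frac{41}{20}} = \frac{20}{41}$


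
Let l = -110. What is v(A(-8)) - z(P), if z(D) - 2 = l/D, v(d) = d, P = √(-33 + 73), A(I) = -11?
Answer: -13 + 11*√10/2 ≈ 4.3925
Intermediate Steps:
P = 2*√10 (P = √40 = 2*√10 ≈ 6.3246)
z(D) = 2 - 110/D
v(A(-8)) - z(P) = -11 - (2 - 110*√10/20) = -11 - (2 - 11*√10/2) = -11 + (-2 + 11*√10/2) = -13 + 11*√10/2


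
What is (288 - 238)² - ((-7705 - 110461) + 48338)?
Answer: 72328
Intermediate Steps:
(288 - 238)² - ((-7705 - 110461) + 48338) = 50² - (-118166 + 48338) = 2500 - 1*(-69828) = 2500 + 69828 = 72328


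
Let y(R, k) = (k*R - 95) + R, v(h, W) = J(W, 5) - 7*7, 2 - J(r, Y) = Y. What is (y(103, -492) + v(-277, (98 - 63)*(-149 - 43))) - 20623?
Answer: -71343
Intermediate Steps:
J(r, Y) = 2 - Y
v(h, W) = -52 (v(h, W) = (2 - 1*5) - 7*7 = (2 - 5) - 49 = -3 - 49 = -52)
y(R, k) = -95 + R + R*k (y(R, k) = (R*k - 95) + R = (-95 + R*k) + R = -95 + R + R*k)
(y(103, -492) + v(-277, (98 - 63)*(-149 - 43))) - 20623 = ((-95 + 103 + 103*(-492)) - 52) - 20623 = ((-95 + 103 - 50676) - 52) - 20623 = (-50668 - 52) - 20623 = -50720 - 20623 = -71343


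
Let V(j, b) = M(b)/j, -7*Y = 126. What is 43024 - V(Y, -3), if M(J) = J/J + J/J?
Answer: 387217/9 ≈ 43024.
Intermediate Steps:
Y = -18 (Y = -⅐*126 = -18)
M(J) = 2 (M(J) = 1 + 1 = 2)
V(j, b) = 2/j
43024 - V(Y, -3) = 43024 - 2/(-18) = 43024 - 2*(-1)/18 = 43024 - 1*(-⅑) = 43024 + ⅑ = 387217/9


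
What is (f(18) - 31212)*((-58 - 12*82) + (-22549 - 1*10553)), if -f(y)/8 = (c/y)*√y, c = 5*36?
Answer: 1065702528 + 8194560*√2 ≈ 1.0773e+9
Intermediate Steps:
c = 180
f(y) = -1440/√y (f(y) = -8*180/y*√y = -1440/√y)
(f(18) - 31212)*((-58 - 12*82) + (-22549 - 1*10553)) = (-240*√2 - 31212)*((-58 - 12*82) + (-22549 - 1*10553)) = (-240*√2 - 31212)*((-58 - 984) + (-22549 - 10553)) = (-240*√2 - 31212)*(-1042 - 33102) = (-31212 - 240*√2)*(-34144) = 1065702528 + 8194560*√2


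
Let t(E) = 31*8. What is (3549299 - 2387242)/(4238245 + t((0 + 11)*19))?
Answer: 1162057/4238493 ≈ 0.27417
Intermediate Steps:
t(E) = 248
(3549299 - 2387242)/(4238245 + t((0 + 11)*19)) = (3549299 - 2387242)/(4238245 + 248) = 1162057/4238493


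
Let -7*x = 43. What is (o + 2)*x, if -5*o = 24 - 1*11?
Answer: 129/35 ≈ 3.6857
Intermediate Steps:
x = -43/7 (x = -⅐*43 = -43/7 ≈ -6.1429)
o = -13/5 (o = -(24 - 1*11)/5 = -(24 - 11)/5 = -⅕*13 = -13/5 ≈ -2.6000)
(o + 2)*x = (-13/5 + 2)*(-43/7) = -⅗*(-43/7) = 129/35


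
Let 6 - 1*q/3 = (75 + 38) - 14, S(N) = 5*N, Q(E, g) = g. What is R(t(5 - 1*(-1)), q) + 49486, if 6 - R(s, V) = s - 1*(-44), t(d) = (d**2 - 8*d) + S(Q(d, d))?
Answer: 49430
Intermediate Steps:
t(d) = d**2 - 3*d (t(d) = (d**2 - 8*d) + 5*d = d**2 - 3*d)
q = -279 (q = 18 - 3*((75 + 38) - 14) = 18 - 3*(113 - 14) = 18 - 3*99 = 18 - 297 = -279)
R(s, V) = -38 - s (R(s, V) = 6 - (s - 1*(-44)) = 6 - (s + 44) = 6 - (44 + s) = 6 + (-44 - s) = -38 - s)
R(t(5 - 1*(-1)), q) + 49486 = (-38 - (5 - 1*(-1))*(-3 + (5 - 1*(-1)))) + 49486 = (-38 - (5 + 1)*(-3 + (5 + 1))) + 49486 = (-38 - 6*(-3 + 6)) + 49486 = (-38 - 6*3) + 49486 = (-38 - 1*18) + 49486 = (-38 - 18) + 49486 = -56 + 49486 = 49430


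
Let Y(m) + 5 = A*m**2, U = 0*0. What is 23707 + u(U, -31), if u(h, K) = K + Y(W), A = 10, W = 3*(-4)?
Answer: 25111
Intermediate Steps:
W = -12
U = 0
Y(m) = -5 + 10*m**2
u(h, K) = 1435 + K (u(h, K) = K + (-5 + 10*(-12)**2) = K + (-5 + 10*144) = K + (-5 + 1440) = K + 1435 = 1435 + K)
23707 + u(U, -31) = 23707 + (1435 - 31) = 23707 + 1404 = 25111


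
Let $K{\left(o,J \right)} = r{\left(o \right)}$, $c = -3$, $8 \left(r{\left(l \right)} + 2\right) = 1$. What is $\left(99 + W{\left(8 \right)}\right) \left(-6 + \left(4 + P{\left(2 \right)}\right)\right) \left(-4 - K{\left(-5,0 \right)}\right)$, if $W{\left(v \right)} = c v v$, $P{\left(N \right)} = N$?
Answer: $0$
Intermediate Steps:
$r{\left(l \right)} = - \frac{15}{8}$ ($r{\left(l \right)} = -2 + \frac{1}{8} \cdot 1 = -2 + \frac{1}{8} = - \frac{15}{8}$)
$K{\left(o,J \right)} = - \frac{15}{8}$
$W{\left(v \right)} = - 3 v^{2}$ ($W{\left(v \right)} = - 3 v v = - 3 v^{2}$)
$\left(99 + W{\left(8 \right)}\right) \left(-6 + \left(4 + P{\left(2 \right)}\right)\right) \left(-4 - K{\left(-5,0 \right)}\right) = \left(99 - 3 \cdot 8^{2}\right) \left(-6 + \left(4 + 2\right)\right) \left(-4 - - \frac{15}{8}\right) = \left(99 - 192\right) \left(-6 + 6\right) \left(-4 + \frac{15}{8}\right) = \left(99 - 192\right) 0 \left(- \frac{17}{8}\right) = \left(-93\right) 0 = 0$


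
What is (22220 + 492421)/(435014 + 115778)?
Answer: 514641/550792 ≈ 0.93437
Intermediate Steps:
(22220 + 492421)/(435014 + 115778) = 514641/550792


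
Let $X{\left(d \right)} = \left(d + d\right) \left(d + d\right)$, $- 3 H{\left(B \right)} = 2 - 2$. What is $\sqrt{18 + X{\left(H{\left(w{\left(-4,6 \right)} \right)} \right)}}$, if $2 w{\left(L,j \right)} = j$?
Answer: $3 \sqrt{2} \approx 4.2426$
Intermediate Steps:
$w{\left(L,j \right)} = \frac{j}{2}$
$H{\left(B \right)} = 0$ ($H{\left(B \right)} = - \frac{2 - 2}{3} = \left(- \frac{1}{3}\right) 0 = 0$)
$X{\left(d \right)} = 4 d^{2}$ ($X{\left(d \right)} = 2 d 2 d = 4 d^{2}$)
$\sqrt{18 + X{\left(H{\left(w{\left(-4,6 \right)} \right)} \right)}} = \sqrt{18 + 4 \cdot 0^{2}} = \sqrt{18 + 4 \cdot 0} = \sqrt{18 + 0} = \sqrt{18} = 3 \sqrt{2}$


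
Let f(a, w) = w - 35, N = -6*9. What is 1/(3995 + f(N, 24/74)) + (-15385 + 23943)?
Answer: 1254020893/146532 ≈ 8558.0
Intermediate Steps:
N = -54
f(a, w) = -35 + w
1/(3995 + f(N, 24/74)) + (-15385 + 23943) = 1/(3995 + (-35 + 24/74)) + (-15385 + 23943) = 1/(3995 + (-35 + 24*(1/74))) + 8558 = 1/(3995 + (-35 + 12/37)) + 8558 = 1/(3995 - 1283/37) + 8558 = 1/(146532/37) + 8558 = 37/146532 + 8558 = 1254020893/146532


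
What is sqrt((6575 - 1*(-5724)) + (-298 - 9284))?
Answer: sqrt(2717) ≈ 52.125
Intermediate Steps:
sqrt((6575 - 1*(-5724)) + (-298 - 9284)) = sqrt((6575 + 5724) - 9582) = sqrt(12299 - 9582) = sqrt(2717)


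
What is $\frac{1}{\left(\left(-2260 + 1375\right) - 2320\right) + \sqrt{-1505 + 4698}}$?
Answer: $- \frac{3205}{10268832} - \frac{\sqrt{3193}}{10268832} \approx -0.00031761$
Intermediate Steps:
$\frac{1}{\left(\left(-2260 + 1375\right) - 2320\right) + \sqrt{-1505 + 4698}} = \frac{1}{\left(-885 - 2320\right) + \sqrt{3193}} = \frac{1}{-3205 + \sqrt{3193}}$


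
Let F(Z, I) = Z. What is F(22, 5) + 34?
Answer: 56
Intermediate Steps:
F(22, 5) + 34 = 22 + 34 = 56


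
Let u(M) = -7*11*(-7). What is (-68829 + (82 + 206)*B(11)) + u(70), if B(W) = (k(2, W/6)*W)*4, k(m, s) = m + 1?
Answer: -30274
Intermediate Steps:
k(m, s) = 1 + m
B(W) = 12*W (B(W) = ((1 + 2)*W)*4 = (3*W)*4 = 12*W)
u(M) = 539 (u(M) = -77*(-7) = 539)
(-68829 + (82 + 206)*B(11)) + u(70) = (-68829 + (82 + 206)*(12*11)) + 539 = (-68829 + 288*132) + 539 = (-68829 + 38016) + 539 = -30813 + 539 = -30274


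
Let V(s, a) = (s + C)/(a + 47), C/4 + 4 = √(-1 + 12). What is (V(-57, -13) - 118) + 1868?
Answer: 59427/34 + 2*√11/17 ≈ 1748.2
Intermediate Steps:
C = -16 + 4*√11 (C = -16 + 4*√(-1 + 12) = -16 + 4*√11 ≈ -2.7335)
V(s, a) = (-16 + s + 4*√11)/(47 + a) (V(s, a) = (s + (-16 + 4*√11))/(a + 47) = (-16 + s + 4*√11)/(47 + a))
(V(-57, -13) - 118) + 1868 = ((-16 - 57 + 4*√11)/(47 - 13) - 118) + 1868 = ((-73 + 4*√11)/34 - 118) + 1868 = ((-73/34 + 2*√11/17) - 118) + 1868 = (-4085/34 + 2*√11/17) + 1868 = 59427/34 + 2*√11/17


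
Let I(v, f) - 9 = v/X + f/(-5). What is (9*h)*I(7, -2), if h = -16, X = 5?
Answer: -7776/5 ≈ -1555.2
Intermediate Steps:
I(v, f) = 9 - f/5 + v/5 (I(v, f) = 9 + (v/5 + f/(-5)) = 9 + (v*(1/5) + f*(-1/5)) = 9 + (v/5 - f/5) = 9 + (-f/5 + v/5) = 9 - f/5 + v/5)
(9*h)*I(7, -2) = (9*(-16))*(9 - 1/5*(-2) + (1/5)*7) = -144*(9 + 2/5 + 7/5) = -144*54/5 = -7776/5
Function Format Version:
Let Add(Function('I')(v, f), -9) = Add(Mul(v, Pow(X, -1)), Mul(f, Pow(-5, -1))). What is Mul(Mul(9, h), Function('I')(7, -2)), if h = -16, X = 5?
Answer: Rational(-7776, 5) ≈ -1555.2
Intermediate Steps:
Function('I')(v, f) = Add(9, Mul(Rational(-1, 5), f), Mul(Rational(1, 5), v)) (Function('I')(v, f) = Add(9, Add(Mul(v, Pow(5, -1)), Mul(f, Pow(-5, -1)))) = Add(9, Add(Mul(v, Rational(1, 5)), Mul(f, Rational(-1, 5)))) = Add(9, Add(Mul(Rational(1, 5), v), Mul(Rational(-1, 5), f))) = Add(9, Add(Mul(Rational(-1, 5), f), Mul(Rational(1, 5), v))) = Add(9, Mul(Rational(-1, 5), f), Mul(Rational(1, 5), v)))
Mul(Mul(9, h), Function('I')(7, -2)) = Mul(Mul(9, -16), Add(9, Mul(Rational(-1, 5), -2), Mul(Rational(1, 5), 7))) = Mul(-144, Add(9, Rational(2, 5), Rational(7, 5))) = Mul(-144, Rational(54, 5)) = Rational(-7776, 5)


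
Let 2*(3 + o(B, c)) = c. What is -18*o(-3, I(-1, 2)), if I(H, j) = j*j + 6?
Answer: -36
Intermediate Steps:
I(H, j) = 6 + j² (I(H, j) = j² + 6 = 6 + j²)
o(B, c) = -3 + c/2
-18*o(-3, I(-1, 2)) = -18*(-3 + (6 + 2²)/2) = -18*(-3 + (6 + 4)/2) = -18*(-3 + (½)*10) = -18*(-3 + 5) = -18*2 = -36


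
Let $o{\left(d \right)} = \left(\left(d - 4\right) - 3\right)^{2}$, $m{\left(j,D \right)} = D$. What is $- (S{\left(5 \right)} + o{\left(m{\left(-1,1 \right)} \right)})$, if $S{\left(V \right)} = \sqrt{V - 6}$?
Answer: $-36 - i \approx -36.0 - 1.0 i$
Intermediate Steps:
$o{\left(d \right)} = \left(-7 + d\right)^{2}$ ($o{\left(d \right)} = \left(\left(d - 4\right) - 3\right)^{2} = \left(\left(-4 + d\right) - 3\right)^{2} = \left(-7 + d\right)^{2}$)
$S{\left(V \right)} = \sqrt{-6 + V}$
$- (S{\left(5 \right)} + o{\left(m{\left(-1,1 \right)} \right)}) = - (\sqrt{-6 + 5} + \left(-7 + 1\right)^{2}) = - (\sqrt{-1} + \left(-6\right)^{2}) = - (i + 36) = - (36 + i) = -36 - i$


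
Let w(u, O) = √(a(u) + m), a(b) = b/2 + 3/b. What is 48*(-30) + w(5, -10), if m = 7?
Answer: -1440 + √1010/10 ≈ -1436.8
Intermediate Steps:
a(b) = b/2 + 3/b (a(b) = b*(½) + 3/b = b/2 + 3/b)
w(u, O) = √(7 + u/2 + 3/u) (w(u, O) = √((u/2 + 3/u) + 7) = √(7 + u/2 + 3/u))
48*(-30) + w(5, -10) = 48*(-30) + √(28 + 2*5 + 12/5)/2 = -1440 + √(28 + 10 + 12*(⅕))/2 = -1440 + √(28 + 10 + 12/5)/2 = -1440 + √(202/5)/2 = -1440 + (√1010/5)/2 = -1440 + √1010/10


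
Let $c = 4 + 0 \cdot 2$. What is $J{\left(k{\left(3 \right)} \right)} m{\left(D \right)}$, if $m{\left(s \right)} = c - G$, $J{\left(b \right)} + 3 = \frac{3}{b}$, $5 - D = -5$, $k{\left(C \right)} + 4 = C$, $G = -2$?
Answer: $-36$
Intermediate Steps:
$k{\left(C \right)} = -4 + C$
$c = 4$ ($c = 4 + 0 = 4$)
$D = 10$ ($D = 5 - -5 = 5 + 5 = 10$)
$J{\left(b \right)} = -3 + \frac{3}{b}$
$m{\left(s \right)} = 6$ ($m{\left(s \right)} = 4 - -2 = 4 + 2 = 6$)
$J{\left(k{\left(3 \right)} \right)} m{\left(D \right)} = \left(-3 + \frac{3}{-4 + 3}\right) 6 = \left(-3 + \frac{3}{-1}\right) 6 = \left(-3 + 3 \left(-1\right)\right) 6 = \left(-3 - 3\right) 6 = \left(-6\right) 6 = -36$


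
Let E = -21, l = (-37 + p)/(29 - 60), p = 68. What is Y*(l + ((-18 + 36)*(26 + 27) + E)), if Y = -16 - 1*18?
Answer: -31688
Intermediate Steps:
l = -1 (l = (-37 + 68)/(29 - 60) = 31/(-31) = 31*(-1/31) = -1)
Y = -34 (Y = -16 - 18 = -34)
Y*(l + ((-18 + 36)*(26 + 27) + E)) = -34*(-1 + ((-18 + 36)*(26 + 27) - 21)) = -34*(-1 + (18*53 - 21)) = -34*(-1 + (954 - 21)) = -34*(-1 + 933) = -34*932 = -31688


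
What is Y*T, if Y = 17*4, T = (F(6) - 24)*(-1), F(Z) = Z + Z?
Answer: 816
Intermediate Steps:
F(Z) = 2*Z
T = 12 (T = (2*6 - 24)*(-1) = (12 - 24)*(-1) = -12*(-1) = 12)
Y = 68
Y*T = 68*12 = 816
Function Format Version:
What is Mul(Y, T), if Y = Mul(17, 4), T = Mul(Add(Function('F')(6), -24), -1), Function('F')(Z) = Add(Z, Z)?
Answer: 816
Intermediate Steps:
Function('F')(Z) = Mul(2, Z)
T = 12 (T = Mul(Add(Mul(2, 6), -24), -1) = Mul(Add(12, -24), -1) = Mul(-12, -1) = 12)
Y = 68
Mul(Y, T) = Mul(68, 12) = 816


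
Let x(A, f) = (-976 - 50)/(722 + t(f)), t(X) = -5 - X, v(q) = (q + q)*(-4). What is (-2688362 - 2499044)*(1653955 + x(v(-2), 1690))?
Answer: -1192584076936978/139 ≈ -8.5797e+12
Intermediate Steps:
v(q) = -8*q (v(q) = (2*q)*(-4) = -8*q)
x(A, f) = -1026/(717 - f) (x(A, f) = (-976 - 50)/(722 + (-5 - f)) = -1026/(717 - f))
(-2688362 - 2499044)*(1653955 + x(v(-2), 1690)) = (-2688362 - 2499044)*(1653955 + 1026/(-717 + 1690)) = -5187406*(1653955 + 1026/973) = -5187406*1609299241/973 = -1192584076936978/139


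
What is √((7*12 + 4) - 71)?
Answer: √17 ≈ 4.1231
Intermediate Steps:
√((7*12 + 4) - 71) = √((84 + 4) - 71) = √(88 - 71) = √17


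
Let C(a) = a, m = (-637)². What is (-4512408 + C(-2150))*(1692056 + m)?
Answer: -9470752636350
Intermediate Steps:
m = 405769
(-4512408 + C(-2150))*(1692056 + m) = (-4512408 - 2150)*(1692056 + 405769) = -4514558*2097825 = -9470752636350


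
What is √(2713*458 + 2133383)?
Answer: √3375937 ≈ 1837.4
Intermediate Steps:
√(2713*458 + 2133383) = √(1242554 + 2133383) = √3375937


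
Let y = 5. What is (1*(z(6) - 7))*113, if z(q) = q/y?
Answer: -3277/5 ≈ -655.40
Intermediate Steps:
z(q) = q/5
(1*(z(6) - 7))*113 = (1*((1/5)*6 - 7))*113 = (1*(6/5 - 7))*113 = (1*(-29/5))*113 = -29/5*113 = -3277/5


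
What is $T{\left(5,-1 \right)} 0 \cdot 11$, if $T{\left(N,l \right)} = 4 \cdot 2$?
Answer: $0$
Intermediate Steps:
$T{\left(N,l \right)} = 8$
$T{\left(5,-1 \right)} 0 \cdot 11 = 8 \cdot 0 \cdot 11 = 0 \cdot 11 = 0$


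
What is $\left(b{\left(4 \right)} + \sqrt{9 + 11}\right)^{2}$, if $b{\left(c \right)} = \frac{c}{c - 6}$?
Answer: $24 - 8 \sqrt{5} \approx 6.1115$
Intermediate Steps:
$b{\left(c \right)} = \frac{c}{-6 + c}$
$\left(b{\left(4 \right)} + \sqrt{9 + 11}\right)^{2} = \left(\frac{4}{-6 + 4} + \sqrt{9 + 11}\right)^{2} = \left(\frac{4}{-2} + \sqrt{20}\right)^{2} = \left(4 \left(- \frac{1}{2}\right) + 2 \sqrt{5}\right)^{2} = \left(-2 + 2 \sqrt{5}\right)^{2}$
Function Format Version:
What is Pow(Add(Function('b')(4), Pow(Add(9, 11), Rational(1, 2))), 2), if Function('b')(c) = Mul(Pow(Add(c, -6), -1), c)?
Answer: Add(24, Mul(-8, Pow(5, Rational(1, 2)))) ≈ 6.1115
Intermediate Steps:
Function('b')(c) = Mul(c, Pow(Add(-6, c), -1)) (Function('b')(c) = Mul(Pow(Add(-6, c), -1), c) = Mul(c, Pow(Add(-6, c), -1)))
Pow(Add(Function('b')(4), Pow(Add(9, 11), Rational(1, 2))), 2) = Pow(Add(Mul(4, Pow(Add(-6, 4), -1)), Pow(Add(9, 11), Rational(1, 2))), 2) = Pow(Add(Mul(4, Pow(-2, -1)), Pow(20, Rational(1, 2))), 2) = Pow(Add(Mul(4, Rational(-1, 2)), Mul(2, Pow(5, Rational(1, 2)))), 2) = Pow(Add(-2, Mul(2, Pow(5, Rational(1, 2)))), 2)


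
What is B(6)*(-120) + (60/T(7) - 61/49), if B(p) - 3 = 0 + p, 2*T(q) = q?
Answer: -52141/49 ≈ -1064.1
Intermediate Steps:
T(q) = q/2
B(p) = 3 + p (B(p) = 3 + (0 + p) = 3 + p)
B(6)*(-120) + (60/T(7) - 61/49) = (3 + 6)*(-120) + (60/(((1/2)*7)) - 61/49) = 9*(-120) + (60/(7/2) - 61*1/49) = -1080 + (60*(2/7) - 61/49) = -1080 + (120/7 - 61/49) = -1080 + 779/49 = -52141/49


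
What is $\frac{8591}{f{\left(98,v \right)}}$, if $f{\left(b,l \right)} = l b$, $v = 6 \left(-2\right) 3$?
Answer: $- \frac{8591}{3528} \approx -2.4351$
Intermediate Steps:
$v = -36$ ($v = \left(-12\right) 3 = -36$)
$f{\left(b,l \right)} = b l$
$\frac{8591}{f{\left(98,v \right)}} = \frac{8591}{98 \left(-36\right)} = \frac{8591}{-3528} = 8591 \left(- \frac{1}{3528}\right) = - \frac{8591}{3528}$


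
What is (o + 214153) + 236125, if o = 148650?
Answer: 598928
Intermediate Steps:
(o + 214153) + 236125 = (148650 + 214153) + 236125 = 362803 + 236125 = 598928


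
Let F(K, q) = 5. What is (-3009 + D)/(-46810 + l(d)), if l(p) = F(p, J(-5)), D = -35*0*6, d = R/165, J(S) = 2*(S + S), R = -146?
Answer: 3009/46805 ≈ 0.064288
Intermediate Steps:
J(S) = 4*S (J(S) = 2*(2*S) = 4*S)
d = -146/165 ≈ -0.88485
D = 0 (D = 0*6 = 0)
l(p) = 5
(-3009 + D)/(-46810 + l(d)) = (-3009 + 0)/(-46810 + 5) = -3009/(-46805) = -3009*(-1/46805) = 3009/46805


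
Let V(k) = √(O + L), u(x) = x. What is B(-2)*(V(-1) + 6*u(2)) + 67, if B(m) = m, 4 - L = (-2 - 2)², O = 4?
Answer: 43 - 4*I*√2 ≈ 43.0 - 5.6569*I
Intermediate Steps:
L = -12 (L = 4 - (-2 - 2)² = 4 - 1*(-4)² = 4 - 1*16 = 4 - 16 = -12)
V(k) = 2*I*√2 (V(k) = √(4 - 12) = √(-8) = 2*I*√2)
B(-2)*(V(-1) + 6*u(2)) + 67 = -2*(2*I*√2 + 6*2) + 67 = -2*(2*I*√2 + 12) + 67 = -2*(12 + 2*I*√2) + 67 = (-24 - 4*I*√2) + 67 = 43 - 4*I*√2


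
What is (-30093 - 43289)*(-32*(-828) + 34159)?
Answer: -4450985210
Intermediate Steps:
(-30093 - 43289)*(-32*(-828) + 34159) = -73382*(26496 + 34159) = -73382*60655 = -4450985210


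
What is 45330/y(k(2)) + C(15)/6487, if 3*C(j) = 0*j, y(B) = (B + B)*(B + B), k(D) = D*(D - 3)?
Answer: 22665/8 ≈ 2833.1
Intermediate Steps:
k(D) = D*(-3 + D)
y(B) = 4*B² (y(B) = (2*B)*(2*B) = 4*B²)
C(j) = 0 (C(j) = (0*j)/3 = (⅓)*0 = 0)
45330/y(k(2)) + C(15)/6487 = 45330/((4*(2*(-3 + 2))²)) + 0/6487 = 45330/((4*(2*(-1))²)) + 0*(1/6487) = 45330/((4*(-2)²)) + 0 = 45330/((4*4)) + 0 = 45330/16 + 0 = 45330*(1/16) + 0 = 22665/8 + 0 = 22665/8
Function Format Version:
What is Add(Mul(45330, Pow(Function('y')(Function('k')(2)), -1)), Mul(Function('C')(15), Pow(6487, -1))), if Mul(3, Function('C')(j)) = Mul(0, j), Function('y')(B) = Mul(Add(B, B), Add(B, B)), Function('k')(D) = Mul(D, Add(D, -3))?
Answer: Rational(22665, 8) ≈ 2833.1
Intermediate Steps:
Function('k')(D) = Mul(D, Add(-3, D))
Function('y')(B) = Mul(4, Pow(B, 2)) (Function('y')(B) = Mul(Mul(2, B), Mul(2, B)) = Mul(4, Pow(B, 2)))
Function('C')(j) = 0 (Function('C')(j) = Mul(Rational(1, 3), Mul(0, j)) = Mul(Rational(1, 3), 0) = 0)
Add(Mul(45330, Pow(Function('y')(Function('k')(2)), -1)), Mul(Function('C')(15), Pow(6487, -1))) = Add(Mul(45330, Pow(Mul(4, Pow(Mul(2, Add(-3, 2)), 2)), -1)), Mul(0, Pow(6487, -1))) = Add(Mul(45330, Pow(Mul(4, Pow(Mul(2, -1), 2)), -1)), Mul(0, Rational(1, 6487))) = Add(Mul(45330, Pow(Mul(4, Pow(-2, 2)), -1)), 0) = Add(Mul(45330, Pow(Mul(4, 4), -1)), 0) = Add(Mul(45330, Pow(16, -1)), 0) = Add(Mul(45330, Rational(1, 16)), 0) = Add(Rational(22665, 8), 0) = Rational(22665, 8)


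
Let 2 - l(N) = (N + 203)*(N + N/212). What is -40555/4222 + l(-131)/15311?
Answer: -30788729145/3426081226 ≈ -8.9866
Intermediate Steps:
l(N) = 2 - 213*N*(203 + N)/212 (l(N) = 2 - (N + 203)*(N + N/212) = 2 - (203 + N)*(N + N*(1/212)) = 2 - (203 + N)*(N + N/212) = 2 - (203 + N)*213*N/212 = 2 - 213*N*(203 + N)/212)
-40555/4222 + l(-131)/15311 = -40555/4222 + (2 - 43239/212*(-131) - 213/212*(-131)²)/15311 = -40555*1/4222 + (2 + 5664309/212 - 213/212*17161)*(1/15311) = -40555/4222 + (2 + 5664309/212 - 3655293/212)*(1/15311) = -40555/4222 + (502360/53)*(1/15311) = -40555/4222 + 502360/811483 = -30788729145/3426081226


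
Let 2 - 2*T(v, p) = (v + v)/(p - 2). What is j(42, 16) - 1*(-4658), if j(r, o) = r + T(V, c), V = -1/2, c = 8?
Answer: 56413/12 ≈ 4701.1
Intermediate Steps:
V = -1/2 (V = -1*1/2 = -1/2 ≈ -0.50000)
T(v, p) = 1 - v/(-2 + p) (T(v, p) = 1 - (v + v)/(2*(p - 2)) = 1 - 2*v/(2*(-2 + p)) = 1 - v/(-2 + p))
j(r, o) = 13/12 + r (j(r, o) = r + (-2 + 8 - 1*(-1/2))/(-2 + 8) = r + (-2 + 8 + 1/2)/6 = r + (1/6)*(13/2) = r + 13/12 = 13/12 + r)
j(42, 16) - 1*(-4658) = (13/12 + 42) - 1*(-4658) = 517/12 + 4658 = 56413/12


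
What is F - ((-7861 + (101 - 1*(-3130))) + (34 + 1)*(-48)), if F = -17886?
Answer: -11576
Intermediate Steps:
F - ((-7861 + (101 - 1*(-3130))) + (34 + 1)*(-48)) = -17886 - ((-7861 + (101 - 1*(-3130))) + (34 + 1)*(-48)) = -17886 - ((-7861 + (101 + 3130)) + 35*(-48)) = -17886 - ((-7861 + 3231) - 1680) = -17886 - (-4630 - 1680) = -17886 - 1*(-6310) = -17886 + 6310 = -11576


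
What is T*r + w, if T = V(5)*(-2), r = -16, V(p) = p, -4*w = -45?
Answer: 685/4 ≈ 171.25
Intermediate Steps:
w = 45/4 (w = -¼*(-45) = 45/4 ≈ 11.250)
T = -10 (T = 5*(-2) = -10)
T*r + w = -10*(-16) + 45/4 = 160 + 45/4 = 685/4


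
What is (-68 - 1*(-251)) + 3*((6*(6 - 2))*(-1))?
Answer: 111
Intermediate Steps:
(-68 - 1*(-251)) + 3*((6*(6 - 2))*(-1)) = (-68 + 251) + 3*((6*4)*(-1)) = 183 + 3*(24*(-1)) = 183 + 3*(-24) = 183 - 72 = 111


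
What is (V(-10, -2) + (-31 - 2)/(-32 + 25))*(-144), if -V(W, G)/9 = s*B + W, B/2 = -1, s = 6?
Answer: -204336/7 ≈ -29191.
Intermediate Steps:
B = -2 (B = 2*(-1) = -2)
V(W, G) = 108 - 9*W (V(W, G) = -9*(6*(-2) + W) = -9*(-12 + W) = 108 - 9*W)
(V(-10, -2) + (-31 - 2)/(-32 + 25))*(-144) = ((108 - 9*(-10)) + (-31 - 2)/(-32 + 25))*(-144) = ((108 + 90) - 33/(-7))*(-144) = (198 - 33*(-1/7))*(-144) = (198 + 33/7)*(-144) = (1419/7)*(-144) = -204336/7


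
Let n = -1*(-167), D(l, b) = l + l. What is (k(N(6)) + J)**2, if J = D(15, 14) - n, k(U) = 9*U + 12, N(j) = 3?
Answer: 9604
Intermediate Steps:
D(l, b) = 2*l
k(U) = 12 + 9*U
n = 167
J = -137 (J = 2*15 - 1*167 = 30 - 167 = -137)
(k(N(6)) + J)**2 = ((12 + 9*3) - 137)**2 = ((12 + 27) - 137)**2 = (39 - 137)**2 = (-98)**2 = 9604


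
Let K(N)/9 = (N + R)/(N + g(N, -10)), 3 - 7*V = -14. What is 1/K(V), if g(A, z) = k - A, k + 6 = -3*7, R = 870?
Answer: -21/6107 ≈ -0.0034387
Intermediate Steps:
k = -27 (k = -6 - 3*7 = -6 - 21 = -27)
V = 17/7 (V = 3/7 - 1/7*(-14) = 3/7 + 2 = 17/7 ≈ 2.4286)
g(A, z) = -27 - A
K(N) = -290 - N/3 (K(N) = 9*((N + 870)/(N + (-27 - N))) = 9*((870 + N)/(-27)) = 9*((870 + N)*(-1/27)) = 9*(-290/9 - N/27) = -290 - N/3)
1/K(V) = 1/(-290 - 1/3*17/7) = 1/(-290 - 17/21) = 1/(-6107/21) = -21/6107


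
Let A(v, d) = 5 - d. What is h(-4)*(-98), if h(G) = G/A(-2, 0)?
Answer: 392/5 ≈ 78.400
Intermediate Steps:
h(G) = G/5 (h(G) = G/(5 - 1*0) = G/(5 + 0) = G/5)
h(-4)*(-98) = ((1/5)*(-4))*(-98) = -4/5*(-98) = 392/5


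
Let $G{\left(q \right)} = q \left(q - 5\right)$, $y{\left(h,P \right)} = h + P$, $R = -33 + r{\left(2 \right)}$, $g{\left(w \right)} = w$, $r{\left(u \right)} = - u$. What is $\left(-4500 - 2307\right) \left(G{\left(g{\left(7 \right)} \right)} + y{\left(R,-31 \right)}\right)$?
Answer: $353964$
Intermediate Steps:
$R = -35$ ($R = -33 - 2 = -35$)
$y{\left(h,P \right)} = P + h$
$G{\left(q \right)} = q \left(-5 + q\right)$
$\left(-4500 - 2307\right) \left(G{\left(g{\left(7 \right)} \right)} + y{\left(R,-31 \right)}\right) = \left(-4500 - 2307\right) \left(7 \left(-5 + 7\right) - 66\right) = - 6807 \left(7 \cdot 2 - 66\right) = - 6807 \left(14 - 66\right) = \left(-6807\right) \left(-52\right) = 353964$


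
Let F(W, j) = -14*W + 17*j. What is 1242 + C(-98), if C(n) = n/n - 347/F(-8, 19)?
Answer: 540358/435 ≈ 1242.2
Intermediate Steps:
C(n) = 88/435 (C(n) = n/n - 347/(-14*(-8) + 17*19) = 1 - 347/(112 + 323) = 1 - 347/435 = 88/435)
1242 + C(-98) = 1242 + 88/435 = 540358/435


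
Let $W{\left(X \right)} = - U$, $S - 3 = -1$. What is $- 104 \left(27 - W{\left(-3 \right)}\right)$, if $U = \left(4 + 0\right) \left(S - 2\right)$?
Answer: $-2808$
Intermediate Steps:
$S = 2$ ($S = 3 - 1 = 2$)
$U = 0$ ($U = \left(4 + 0\right) \left(2 - 2\right) = 4 \cdot 0 = 0$)
$W{\left(X \right)} = 0$ ($W{\left(X \right)} = \left(-1\right) 0 = 0$)
$- 104 \left(27 - W{\left(-3 \right)}\right) = - 104 \left(27 - 0\right) = - 104 \left(27 + 0\right) = \left(-104\right) 27 = -2808$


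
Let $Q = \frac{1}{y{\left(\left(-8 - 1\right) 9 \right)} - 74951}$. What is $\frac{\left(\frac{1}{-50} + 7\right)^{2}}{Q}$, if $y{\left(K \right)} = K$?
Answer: $- \frac{2284743158}{625} \approx -3.6556 \cdot 10^{6}$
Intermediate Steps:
$Q = - \frac{1}{75032}$ ($Q = \frac{1}{\left(-8 - 1\right) 9 - 74951} = \frac{1}{\left(-9\right) 9 - 74951} = \frac{1}{-81 - 74951} = \frac{1}{-75032} = - \frac{1}{75032} \approx -1.3328 \cdot 10^{-5}$)
$\frac{\left(\frac{1}{-50} + 7\right)^{2}}{Q} = \frac{\left(\frac{1}{-50} + 7\right)^{2}}{- \frac{1}{75032}} = \left(- \frac{1}{50} + 7\right)^{2} \left(-75032\right) = \left(\frac{349}{50}\right)^{2} \left(-75032\right) = \frac{121801}{2500} \left(-75032\right) = - \frac{2284743158}{625}$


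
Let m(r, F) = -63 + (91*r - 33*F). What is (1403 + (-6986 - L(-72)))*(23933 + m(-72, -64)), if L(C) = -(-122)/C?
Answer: -1952005805/18 ≈ -1.0844e+8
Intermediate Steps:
L(C) = 122/C
m(r, F) = -63 - 33*F + 91*r (m(r, F) = -63 + (-33*F + 91*r) = -63 - 33*F + 91*r)
(1403 + (-6986 - L(-72)))*(23933 + m(-72, -64)) = (1403 + (-6986 - 122/(-72)))*(23933 + (-63 - 33*(-64) + 91*(-72))) = (1403 + (-6986 - 122*(-1)/72))*(23933 + (-63 + 2112 - 6552)) = (1403 + (-6986 - 1*(-61/36)))*(23933 - 4503) = (1403 + (-6986 + 61/36))*19430 = (1403 - 251435/36)*19430 = -200927/36*19430 = -1952005805/18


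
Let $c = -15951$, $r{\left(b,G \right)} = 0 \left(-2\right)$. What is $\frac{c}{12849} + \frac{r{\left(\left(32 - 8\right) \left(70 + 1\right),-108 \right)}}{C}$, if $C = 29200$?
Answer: $- \frac{5317}{4283} \approx -1.2414$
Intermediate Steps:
$r{\left(b,G \right)} = 0$
$\frac{c}{12849} + \frac{r{\left(\left(32 - 8\right) \left(70 + 1\right),-108 \right)}}{C} = - \frac{15951}{12849} + \frac{0}{29200} = \left(-15951\right) \frac{1}{12849} + 0 \cdot \frac{1}{29200} = - \frac{5317}{4283} + 0 = - \frac{5317}{4283}$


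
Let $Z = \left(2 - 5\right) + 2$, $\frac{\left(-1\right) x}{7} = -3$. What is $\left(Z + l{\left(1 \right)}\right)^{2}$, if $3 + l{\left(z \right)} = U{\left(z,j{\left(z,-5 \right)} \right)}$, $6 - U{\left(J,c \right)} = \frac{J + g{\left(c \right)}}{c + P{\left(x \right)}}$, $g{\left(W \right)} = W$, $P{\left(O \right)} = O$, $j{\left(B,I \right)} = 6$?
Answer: $\frac{2209}{729} \approx 3.0302$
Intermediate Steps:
$x = 21$ ($x = \left(-7\right) \left(-3\right) = 21$)
$U{\left(J,c \right)} = 6 - \frac{J + c}{21 + c}$ ($U{\left(J,c \right)} = 6 - \frac{J + c}{c + 21} = 6 - \frac{J + c}{21 + c}$)
$l{\left(z \right)} = \frac{25}{9} - \frac{z}{27}$ ($l{\left(z \right)} = -3 + \frac{126 - z + 5 \cdot 6}{21 + 6} = -3 + \frac{126 - z + 30}{27} = -3 + \frac{156 - z}{27} = -3 - \left(- \frac{52}{9} + \frac{z}{27}\right) = \frac{25}{9} - \frac{z}{27}$)
$Z = -1$ ($Z = -3 + 2 = -1$)
$\left(Z + l{\left(1 \right)}\right)^{2} = \left(-1 + \left(\frac{25}{9} - \frac{1}{27}\right)\right)^{2} = \left(-1 + \frac{74}{27}\right)^{2} = \left(\frac{47}{27}\right)^{2} = \frac{2209}{729}$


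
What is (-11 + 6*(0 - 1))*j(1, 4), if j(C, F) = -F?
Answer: 68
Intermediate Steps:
(-11 + 6*(0 - 1))*j(1, 4) = (-11 + 6*(0 - 1))*(-1*4) = (-11 + 6*(-1))*(-4) = (-11 - 6)*(-4) = -17*(-4) = 68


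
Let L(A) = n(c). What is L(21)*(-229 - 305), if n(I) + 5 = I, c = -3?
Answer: 4272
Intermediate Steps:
n(I) = -5 + I
L(A) = -8 (L(A) = -5 - 3 = -8)
L(21)*(-229 - 305) = -8*(-229 - 305) = -8*(-534) = 4272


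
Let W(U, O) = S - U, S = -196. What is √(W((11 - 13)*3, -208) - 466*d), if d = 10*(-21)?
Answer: √97670 ≈ 312.52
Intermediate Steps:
W(U, O) = -196 - U
d = -210
√(W((11 - 13)*3, -208) - 466*d) = √((-196 - (11 - 13)*3) - 466*(-210)) = √((-196 - (-2)*3) + 97860) = √((-196 - 1*(-6)) + 97860) = √((-196 + 6) + 97860) = √(-190 + 97860) = √97670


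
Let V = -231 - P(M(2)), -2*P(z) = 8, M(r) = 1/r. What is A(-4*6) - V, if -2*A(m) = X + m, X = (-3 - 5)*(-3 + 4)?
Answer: 243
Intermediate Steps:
M(r) = 1/r
P(z) = -4 (P(z) = -½*8 = -4)
X = -8 (X = -8*1 = -8)
A(m) = 4 - m/2 (A(m) = -(-8 + m)/2 = 4 - m/2)
V = -227 (V = -231 - 1*(-4) = -231 + 4 = -227)
A(-4*6) - V = (4 - (-2)*6) - 1*(-227) = (4 - ½*(-24)) + 227 = (4 + 12) + 227 = 16 + 227 = 243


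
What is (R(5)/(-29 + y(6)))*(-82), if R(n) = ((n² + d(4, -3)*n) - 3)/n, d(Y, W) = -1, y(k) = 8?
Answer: 1394/105 ≈ 13.276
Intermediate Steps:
R(n) = (-3 + n² - n)/n (R(n) = ((n² - n) - 3)/n = (-3 + n² - n)/n)
(R(5)/(-29 + y(6)))*(-82) = ((-1 + 5 - 3/5)/(-29 + 8))*(-82) = ((-1 + 5 - 3*⅕)/(-21))*(-82) = ((-1 + 5 - ⅗)*(-1/21))*(-82) = ((17/5)*(-1/21))*(-82) = -17/105*(-82) = 1394/105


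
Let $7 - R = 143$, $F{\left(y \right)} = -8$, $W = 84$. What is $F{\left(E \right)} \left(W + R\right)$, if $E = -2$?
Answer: $416$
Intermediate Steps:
$R = -136$ ($R = 7 - 143 = -136$)
$F{\left(E \right)} \left(W + R\right) = - 8 \left(84 - 136\right) = \left(-8\right) \left(-52\right) = 416$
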